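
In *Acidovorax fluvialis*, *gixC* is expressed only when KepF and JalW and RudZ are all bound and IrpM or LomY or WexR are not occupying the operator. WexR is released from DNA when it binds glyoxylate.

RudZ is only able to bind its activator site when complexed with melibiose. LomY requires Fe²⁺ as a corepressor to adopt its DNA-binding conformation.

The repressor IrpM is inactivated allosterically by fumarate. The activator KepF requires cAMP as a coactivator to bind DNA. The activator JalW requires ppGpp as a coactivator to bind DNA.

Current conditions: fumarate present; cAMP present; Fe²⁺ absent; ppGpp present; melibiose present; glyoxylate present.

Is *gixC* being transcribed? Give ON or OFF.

ON

cAMP is present, so KepF is active.
ppGpp is present, so JalW is active.
Fumarate is present, so IrpM is inactive.
Fe²⁺ is absent, so LomY is inactive.
Melibiose is present, so RudZ is active.
Glyoxylate is present, so WexR is inactive.
No repressor is bound and KepF and JalW and RudZ are active, so *gixC* is transcribed.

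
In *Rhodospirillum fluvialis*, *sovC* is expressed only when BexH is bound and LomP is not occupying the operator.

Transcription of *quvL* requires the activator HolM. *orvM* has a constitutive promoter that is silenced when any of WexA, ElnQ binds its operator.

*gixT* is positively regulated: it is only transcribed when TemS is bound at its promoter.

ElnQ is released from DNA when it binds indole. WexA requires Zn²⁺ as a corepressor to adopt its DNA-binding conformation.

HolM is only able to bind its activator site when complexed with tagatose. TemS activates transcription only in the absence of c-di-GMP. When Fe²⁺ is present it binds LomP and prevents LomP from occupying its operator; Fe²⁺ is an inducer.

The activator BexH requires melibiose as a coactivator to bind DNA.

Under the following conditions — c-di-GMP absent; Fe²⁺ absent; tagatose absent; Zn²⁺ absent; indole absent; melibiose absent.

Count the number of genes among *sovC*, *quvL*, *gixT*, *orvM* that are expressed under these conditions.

Fe²⁺ is absent, so LomP is active.
Melibiose is absent, so BexH is inactive.
With repressor LomP bound, *sovC* is not transcribed.
→ *sovC* is OFF.
Tagatose is absent, so HolM is inactive.
Required activator HolM is absent, so *quvL* is not transcribed.
→ *quvL* is OFF.
c-di-GMP is absent, so TemS is active.
No repressor is bound and TemS is active, so *gixT* is transcribed.
→ *gixT* is ON.
Zn²⁺ is absent, so WexA is inactive.
Indole is absent, so ElnQ is active.
With repressor ElnQ bound, *orvM* is not transcribed.
→ *orvM* is OFF.
1 of the 4 genes is transcribed.

1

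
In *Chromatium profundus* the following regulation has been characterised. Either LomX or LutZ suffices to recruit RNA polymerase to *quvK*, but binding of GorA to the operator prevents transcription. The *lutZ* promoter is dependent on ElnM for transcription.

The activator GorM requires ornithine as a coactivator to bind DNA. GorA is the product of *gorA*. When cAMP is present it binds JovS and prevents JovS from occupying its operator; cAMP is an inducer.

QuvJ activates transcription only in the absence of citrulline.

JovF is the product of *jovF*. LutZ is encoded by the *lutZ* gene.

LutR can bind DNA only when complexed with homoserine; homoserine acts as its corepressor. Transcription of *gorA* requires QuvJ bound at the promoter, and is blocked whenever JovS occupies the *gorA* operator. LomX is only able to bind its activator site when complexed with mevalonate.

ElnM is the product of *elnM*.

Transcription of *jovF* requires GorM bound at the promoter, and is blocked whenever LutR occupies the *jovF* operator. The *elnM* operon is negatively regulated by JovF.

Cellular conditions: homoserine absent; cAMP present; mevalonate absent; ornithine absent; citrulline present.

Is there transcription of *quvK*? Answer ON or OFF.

ON

cAMP is present, so JovS is inactive.
Citrulline is present, so QuvJ is inactive.
Required activator QuvJ is absent, so *gorA* is not transcribed.
So GorA is not produced.
Mevalonate is absent, so LomX is inactive.
Ornithine is absent, so GorM is inactive.
Homoserine is absent, so LutR is inactive.
Required activator GorM is absent, so *jovF* is not transcribed.
So JovF is not produced.
With no repressor bound, *elnM* is transcribed.
So ElnM is produced and active.
No repressor is bound and ElnM is active, so *lutZ* is transcribed.
So LutZ is produced and active.
Activator LutZ is present, so *quvK* is transcribed.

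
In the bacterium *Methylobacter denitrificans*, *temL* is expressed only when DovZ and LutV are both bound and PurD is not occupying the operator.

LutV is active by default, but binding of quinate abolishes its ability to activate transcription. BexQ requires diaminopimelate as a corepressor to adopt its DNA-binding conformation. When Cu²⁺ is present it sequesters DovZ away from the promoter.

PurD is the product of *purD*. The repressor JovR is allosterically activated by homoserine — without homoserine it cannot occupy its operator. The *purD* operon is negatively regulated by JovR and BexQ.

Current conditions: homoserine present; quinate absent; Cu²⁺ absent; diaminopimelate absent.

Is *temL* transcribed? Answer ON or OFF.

ON

Homoserine is present, so JovR is active.
Diaminopimelate is absent, so BexQ is inactive.
With repressor JovR bound, *purD* is not transcribed.
So PurD is not produced.
Cu²⁺ is absent, so DovZ is active.
Quinate is absent, so LutV is active.
No repressor is bound and DovZ and LutV are active, so *temL* is transcribed.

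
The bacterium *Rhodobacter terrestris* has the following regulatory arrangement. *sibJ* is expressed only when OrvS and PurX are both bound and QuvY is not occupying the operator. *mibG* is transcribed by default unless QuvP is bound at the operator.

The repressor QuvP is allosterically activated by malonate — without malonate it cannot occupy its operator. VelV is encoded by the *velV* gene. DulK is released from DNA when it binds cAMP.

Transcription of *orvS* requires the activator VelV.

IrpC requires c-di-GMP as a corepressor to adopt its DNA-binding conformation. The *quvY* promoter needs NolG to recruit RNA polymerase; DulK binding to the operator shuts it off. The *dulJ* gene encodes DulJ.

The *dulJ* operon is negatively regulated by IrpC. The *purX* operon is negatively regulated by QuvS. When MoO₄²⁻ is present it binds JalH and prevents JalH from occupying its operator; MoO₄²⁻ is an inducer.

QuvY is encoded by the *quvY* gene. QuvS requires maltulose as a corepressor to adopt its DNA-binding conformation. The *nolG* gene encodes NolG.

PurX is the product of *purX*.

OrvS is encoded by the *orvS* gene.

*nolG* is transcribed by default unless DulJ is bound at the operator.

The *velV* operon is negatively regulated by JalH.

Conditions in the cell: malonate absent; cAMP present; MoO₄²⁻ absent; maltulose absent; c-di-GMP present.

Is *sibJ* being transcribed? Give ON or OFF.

OFF

MoO₄²⁻ is absent, so JalH is active.
With repressor JalH bound, *velV* is not transcribed.
So VelV is not produced.
Required activator VelV is absent, so *orvS* is not transcribed.
So OrvS is not produced.
c-di-GMP is present, so IrpC is active.
With repressor IrpC bound, *dulJ* is not transcribed.
So DulJ is not produced.
With no repressor bound, *nolG* is transcribed.
So NolG is produced and active.
cAMP is present, so DulK is inactive.
No repressor is bound and NolG is active, so *quvY* is transcribed.
So QuvY is produced and active.
Maltulose is absent, so QuvS is inactive.
With no repressor bound, *purX* is transcribed.
So PurX is produced and active.
With repressor QuvY bound, *sibJ* is not transcribed.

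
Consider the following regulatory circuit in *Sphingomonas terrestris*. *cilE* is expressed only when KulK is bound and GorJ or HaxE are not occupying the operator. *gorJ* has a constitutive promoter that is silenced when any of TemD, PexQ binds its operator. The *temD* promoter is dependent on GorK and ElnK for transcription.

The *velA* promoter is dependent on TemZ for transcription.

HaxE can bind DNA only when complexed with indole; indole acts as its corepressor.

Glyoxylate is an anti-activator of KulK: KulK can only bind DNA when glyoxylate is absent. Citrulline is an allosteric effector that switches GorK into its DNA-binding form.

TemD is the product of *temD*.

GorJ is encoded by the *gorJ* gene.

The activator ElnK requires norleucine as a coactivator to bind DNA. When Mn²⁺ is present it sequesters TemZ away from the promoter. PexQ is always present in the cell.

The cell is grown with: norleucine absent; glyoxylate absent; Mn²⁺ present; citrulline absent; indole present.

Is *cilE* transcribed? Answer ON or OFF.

OFF

Citrulline is absent, so GorK is inactive.
Norleucine is absent, so ElnK is inactive.
Required activator GorK is absent, so *temD* is not transcribed.
So TemD is not produced.
PexQ is produced constitutively and is active.
With repressor PexQ bound, *gorJ* is not transcribed.
So GorJ is not produced.
Glyoxylate is absent, so KulK is active.
Indole is present, so HaxE is active.
With repressor HaxE bound, *cilE* is not transcribed.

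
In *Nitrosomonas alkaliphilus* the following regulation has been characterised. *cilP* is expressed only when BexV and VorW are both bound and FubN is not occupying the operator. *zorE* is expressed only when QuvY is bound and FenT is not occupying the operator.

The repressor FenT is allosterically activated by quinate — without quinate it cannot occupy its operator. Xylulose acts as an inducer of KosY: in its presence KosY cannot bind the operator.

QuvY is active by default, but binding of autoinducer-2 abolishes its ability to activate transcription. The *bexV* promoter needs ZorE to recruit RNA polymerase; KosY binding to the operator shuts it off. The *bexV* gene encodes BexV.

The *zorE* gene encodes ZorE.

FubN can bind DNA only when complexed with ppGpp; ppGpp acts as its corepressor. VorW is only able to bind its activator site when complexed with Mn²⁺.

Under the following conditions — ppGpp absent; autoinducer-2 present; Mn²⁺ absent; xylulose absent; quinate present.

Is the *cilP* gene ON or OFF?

OFF

Quinate is present, so FenT is active.
Autoinducer-2 is present, so QuvY is inactive.
With repressor FenT bound, *zorE* is not transcribed.
So ZorE is not produced.
Xylulose is absent, so KosY is active.
With repressor KosY bound, *bexV* is not transcribed.
So BexV is not produced.
Mn²⁺ is absent, so VorW is inactive.
ppGpp is absent, so FubN is inactive.
Required activator BexV is absent, so *cilP* is not transcribed.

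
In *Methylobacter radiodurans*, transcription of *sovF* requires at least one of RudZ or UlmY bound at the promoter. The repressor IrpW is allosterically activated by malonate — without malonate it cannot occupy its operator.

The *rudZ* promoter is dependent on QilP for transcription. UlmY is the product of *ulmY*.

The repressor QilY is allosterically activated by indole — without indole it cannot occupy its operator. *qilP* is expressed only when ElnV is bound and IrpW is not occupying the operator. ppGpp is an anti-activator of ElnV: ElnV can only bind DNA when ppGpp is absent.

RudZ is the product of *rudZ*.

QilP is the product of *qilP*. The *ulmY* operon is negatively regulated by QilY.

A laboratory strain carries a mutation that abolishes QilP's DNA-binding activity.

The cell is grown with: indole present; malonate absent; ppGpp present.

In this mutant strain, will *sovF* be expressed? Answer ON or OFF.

OFF

QilP is non-functional in this strain, so it has no effect.
Required activator QilP is absent, so *rudZ* is not transcribed.
So RudZ is not produced.
Indole is present, so QilY is active.
With repressor QilY bound, *ulmY* is not transcribed.
So UlmY is not produced.
No activator is available at the *sovF* promoter, so *sovF* is not transcribed.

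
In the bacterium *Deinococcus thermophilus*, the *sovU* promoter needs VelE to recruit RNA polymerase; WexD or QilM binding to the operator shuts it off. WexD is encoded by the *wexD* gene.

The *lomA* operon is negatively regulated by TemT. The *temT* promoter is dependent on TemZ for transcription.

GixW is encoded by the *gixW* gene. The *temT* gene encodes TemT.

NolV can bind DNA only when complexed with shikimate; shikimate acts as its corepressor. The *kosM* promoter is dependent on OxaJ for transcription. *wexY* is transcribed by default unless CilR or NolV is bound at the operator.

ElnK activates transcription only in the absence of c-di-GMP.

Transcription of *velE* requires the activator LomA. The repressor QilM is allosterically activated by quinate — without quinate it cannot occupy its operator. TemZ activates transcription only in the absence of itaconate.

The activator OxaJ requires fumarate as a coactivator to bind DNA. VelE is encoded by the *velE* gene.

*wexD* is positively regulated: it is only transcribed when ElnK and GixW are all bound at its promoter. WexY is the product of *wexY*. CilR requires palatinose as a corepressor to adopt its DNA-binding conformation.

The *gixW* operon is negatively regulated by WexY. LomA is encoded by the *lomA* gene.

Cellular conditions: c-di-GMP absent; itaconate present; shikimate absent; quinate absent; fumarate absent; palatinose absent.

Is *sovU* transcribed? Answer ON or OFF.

c-di-GMP is absent, so ElnK is active.
Palatinose is absent, so CilR is inactive.
Shikimate is absent, so NolV is inactive.
With no repressor bound, *wexY* is transcribed.
So WexY is produced and active.
With repressor WexY bound, *gixW* is not transcribed.
So GixW is not produced.
Required activator GixW is absent, so *wexD* is not transcribed.
So WexD is not produced.
Itaconate is present, so TemZ is inactive.
Required activator TemZ is absent, so *temT* is not transcribed.
So TemT is not produced.
With no repressor bound, *lomA* is transcribed.
So LomA is produced and active.
No repressor is bound and LomA is active, so *velE* is transcribed.
So VelE is produced and active.
Quinate is absent, so QilM is inactive.
No repressor is bound and VelE is active, so *sovU* is transcribed.

ON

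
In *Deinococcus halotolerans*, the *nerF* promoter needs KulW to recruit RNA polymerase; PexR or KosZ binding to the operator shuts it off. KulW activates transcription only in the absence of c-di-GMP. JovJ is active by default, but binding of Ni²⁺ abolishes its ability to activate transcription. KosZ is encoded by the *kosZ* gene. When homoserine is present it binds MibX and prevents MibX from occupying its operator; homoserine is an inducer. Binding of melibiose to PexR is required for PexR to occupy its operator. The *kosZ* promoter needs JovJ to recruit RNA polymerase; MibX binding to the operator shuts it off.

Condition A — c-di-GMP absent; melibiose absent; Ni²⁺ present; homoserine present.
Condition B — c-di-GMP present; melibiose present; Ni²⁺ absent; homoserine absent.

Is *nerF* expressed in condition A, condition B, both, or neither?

A only

Condition A:
c-di-GMP is absent, so KulW is active.
Melibiose is absent, so PexR is inactive.
Ni²⁺ is present, so JovJ is inactive.
Homoserine is present, so MibX is inactive.
Required activator JovJ is absent, so *kosZ* is not transcribed.
So KosZ is not produced.
No repressor is bound and KulW is active, so *nerF* is transcribed.
→ *nerF* is ON in A.
Condition B:
c-di-GMP is present, so KulW is inactive.
Melibiose is present, so PexR is active.
Ni²⁺ is absent, so JovJ is active.
Homoserine is absent, so MibX is active.
With repressor MibX bound, *kosZ* is not transcribed.
So KosZ is not produced.
With repressor PexR bound, *nerF* is not transcribed.
→ *nerF* is OFF in B.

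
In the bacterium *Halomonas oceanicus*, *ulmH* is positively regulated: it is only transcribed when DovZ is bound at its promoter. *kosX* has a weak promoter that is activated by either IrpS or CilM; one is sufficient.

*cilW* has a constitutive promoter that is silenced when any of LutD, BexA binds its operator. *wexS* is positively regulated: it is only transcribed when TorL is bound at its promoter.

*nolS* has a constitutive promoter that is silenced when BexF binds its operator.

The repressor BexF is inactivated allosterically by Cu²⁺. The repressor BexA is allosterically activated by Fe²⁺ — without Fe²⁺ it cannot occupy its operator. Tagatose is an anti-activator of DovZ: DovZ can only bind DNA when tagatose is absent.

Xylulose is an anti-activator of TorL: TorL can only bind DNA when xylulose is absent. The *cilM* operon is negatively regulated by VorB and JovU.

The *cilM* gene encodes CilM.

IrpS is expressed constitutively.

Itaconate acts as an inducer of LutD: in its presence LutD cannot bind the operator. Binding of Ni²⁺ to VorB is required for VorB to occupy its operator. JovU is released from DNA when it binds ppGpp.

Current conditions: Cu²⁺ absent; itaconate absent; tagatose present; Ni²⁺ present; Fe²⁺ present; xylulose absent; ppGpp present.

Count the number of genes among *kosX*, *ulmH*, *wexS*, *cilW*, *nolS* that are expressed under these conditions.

2

IrpS is produced constitutively and is active.
Ni²⁺ is present, so VorB is active.
ppGpp is present, so JovU is inactive.
With repressor VorB bound, *cilM* is not transcribed.
So CilM is not produced.
Activator IrpS is present, so *kosX* is transcribed.
→ *kosX* is ON.
Tagatose is present, so DovZ is inactive.
Required activator DovZ is absent, so *ulmH* is not transcribed.
→ *ulmH* is OFF.
Xylulose is absent, so TorL is active.
No repressor is bound and TorL is active, so *wexS* is transcribed.
→ *wexS* is ON.
Itaconate is absent, so LutD is active.
Fe²⁺ is present, so BexA is active.
With repressor LutD bound, *cilW* is not transcribed.
→ *cilW* is OFF.
Cu²⁺ is absent, so BexF is active.
With repressor BexF bound, *nolS* is not transcribed.
→ *nolS* is OFF.
2 of the 5 genes are transcribed.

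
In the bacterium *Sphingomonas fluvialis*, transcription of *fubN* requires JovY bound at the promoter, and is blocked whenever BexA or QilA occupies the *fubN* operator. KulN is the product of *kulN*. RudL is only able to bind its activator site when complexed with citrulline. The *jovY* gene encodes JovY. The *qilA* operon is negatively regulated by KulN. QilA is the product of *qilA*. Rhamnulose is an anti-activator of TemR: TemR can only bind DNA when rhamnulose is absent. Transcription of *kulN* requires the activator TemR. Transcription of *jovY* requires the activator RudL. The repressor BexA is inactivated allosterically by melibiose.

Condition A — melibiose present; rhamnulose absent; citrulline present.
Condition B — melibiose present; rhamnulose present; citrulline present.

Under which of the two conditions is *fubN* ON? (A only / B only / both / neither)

A only

Condition A:
Melibiose is present, so BexA is inactive.
Rhamnulose is absent, so TemR is active.
No repressor is bound and TemR is active, so *kulN* is transcribed.
So KulN is produced and active.
With repressor KulN bound, *qilA* is not transcribed.
So QilA is not produced.
Citrulline is present, so RudL is active.
No repressor is bound and RudL is active, so *jovY* is transcribed.
So JovY is produced and active.
No repressor is bound and JovY is active, so *fubN* is transcribed.
→ *fubN* is ON in A.
Condition B:
Melibiose is present, so BexA is inactive.
Rhamnulose is present, so TemR is inactive.
Required activator TemR is absent, so *kulN* is not transcribed.
So KulN is not produced.
With no repressor bound, *qilA* is transcribed.
So QilA is produced and active.
Citrulline is present, so RudL is active.
No repressor is bound and RudL is active, so *jovY* is transcribed.
So JovY is produced and active.
With repressor QilA bound, *fubN* is not transcribed.
→ *fubN* is OFF in B.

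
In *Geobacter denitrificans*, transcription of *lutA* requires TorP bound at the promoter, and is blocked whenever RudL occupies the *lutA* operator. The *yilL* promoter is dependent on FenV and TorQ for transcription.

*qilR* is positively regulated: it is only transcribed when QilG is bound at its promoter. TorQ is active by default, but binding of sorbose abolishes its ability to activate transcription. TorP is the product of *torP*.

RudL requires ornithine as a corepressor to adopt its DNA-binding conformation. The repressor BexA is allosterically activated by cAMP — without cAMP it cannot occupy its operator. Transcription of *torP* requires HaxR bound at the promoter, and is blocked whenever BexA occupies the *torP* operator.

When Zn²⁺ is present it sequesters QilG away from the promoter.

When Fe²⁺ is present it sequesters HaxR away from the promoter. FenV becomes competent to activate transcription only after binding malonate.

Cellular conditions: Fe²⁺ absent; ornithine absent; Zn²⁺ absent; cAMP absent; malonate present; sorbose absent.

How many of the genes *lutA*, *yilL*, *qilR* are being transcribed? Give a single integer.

Ornithine is absent, so RudL is inactive.
Fe²⁺ is absent, so HaxR is active.
cAMP is absent, so BexA is inactive.
No repressor is bound and HaxR is active, so *torP* is transcribed.
So TorP is produced and active.
No repressor is bound and TorP is active, so *lutA* is transcribed.
→ *lutA* is ON.
Malonate is present, so FenV is active.
Sorbose is absent, so TorQ is active.
No repressor is bound and FenV and TorQ are active, so *yilL* is transcribed.
→ *yilL* is ON.
Zn²⁺ is absent, so QilG is active.
No repressor is bound and QilG is active, so *qilR* is transcribed.
→ *qilR* is ON.
3 of the 3 genes are transcribed.

3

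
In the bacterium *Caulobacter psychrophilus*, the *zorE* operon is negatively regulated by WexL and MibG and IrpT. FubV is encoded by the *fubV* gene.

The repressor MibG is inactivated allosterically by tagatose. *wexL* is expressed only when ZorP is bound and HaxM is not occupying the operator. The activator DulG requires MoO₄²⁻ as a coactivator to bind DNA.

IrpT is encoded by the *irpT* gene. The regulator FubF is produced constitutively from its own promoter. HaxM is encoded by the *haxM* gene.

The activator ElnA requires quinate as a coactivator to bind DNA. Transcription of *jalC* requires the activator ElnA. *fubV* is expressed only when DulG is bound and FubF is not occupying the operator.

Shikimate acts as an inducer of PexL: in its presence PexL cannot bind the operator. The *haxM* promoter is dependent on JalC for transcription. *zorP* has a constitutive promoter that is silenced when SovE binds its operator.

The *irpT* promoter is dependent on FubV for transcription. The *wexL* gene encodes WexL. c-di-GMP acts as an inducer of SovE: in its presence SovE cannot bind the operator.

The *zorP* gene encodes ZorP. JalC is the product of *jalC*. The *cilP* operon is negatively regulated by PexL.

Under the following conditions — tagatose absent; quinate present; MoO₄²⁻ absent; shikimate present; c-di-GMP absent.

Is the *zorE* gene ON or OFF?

OFF

c-di-GMP is absent, so SovE is active.
With repressor SovE bound, *zorP* is not transcribed.
So ZorP is not produced.
Quinate is present, so ElnA is active.
No repressor is bound and ElnA is active, so *jalC* is transcribed.
So JalC is produced and active.
No repressor is bound and JalC is active, so *haxM* is transcribed.
So HaxM is produced and active.
With repressor HaxM bound, *wexL* is not transcribed.
So WexL is not produced.
Tagatose is absent, so MibG is active.
MoO₄²⁻ is absent, so DulG is inactive.
FubF is produced constitutively and is active.
With repressor FubF bound, *fubV* is not transcribed.
So FubV is not produced.
Required activator FubV is absent, so *irpT* is not transcribed.
So IrpT is not produced.
With repressor MibG bound, *zorE* is not transcribed.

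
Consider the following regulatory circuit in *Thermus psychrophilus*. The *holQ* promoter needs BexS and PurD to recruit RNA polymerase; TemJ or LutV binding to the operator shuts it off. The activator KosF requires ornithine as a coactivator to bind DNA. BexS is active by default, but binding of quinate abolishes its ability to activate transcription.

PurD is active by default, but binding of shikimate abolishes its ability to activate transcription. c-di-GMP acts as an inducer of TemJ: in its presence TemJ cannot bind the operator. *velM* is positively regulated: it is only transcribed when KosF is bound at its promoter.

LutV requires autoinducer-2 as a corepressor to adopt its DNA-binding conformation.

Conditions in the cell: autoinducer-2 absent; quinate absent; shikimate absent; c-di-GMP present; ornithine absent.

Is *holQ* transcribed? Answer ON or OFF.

ON

c-di-GMP is present, so TemJ is inactive.
Quinate is absent, so BexS is active.
Shikimate is absent, so PurD is active.
Autoinducer-2 is absent, so LutV is inactive.
No repressor is bound and BexS and PurD are active, so *holQ* is transcribed.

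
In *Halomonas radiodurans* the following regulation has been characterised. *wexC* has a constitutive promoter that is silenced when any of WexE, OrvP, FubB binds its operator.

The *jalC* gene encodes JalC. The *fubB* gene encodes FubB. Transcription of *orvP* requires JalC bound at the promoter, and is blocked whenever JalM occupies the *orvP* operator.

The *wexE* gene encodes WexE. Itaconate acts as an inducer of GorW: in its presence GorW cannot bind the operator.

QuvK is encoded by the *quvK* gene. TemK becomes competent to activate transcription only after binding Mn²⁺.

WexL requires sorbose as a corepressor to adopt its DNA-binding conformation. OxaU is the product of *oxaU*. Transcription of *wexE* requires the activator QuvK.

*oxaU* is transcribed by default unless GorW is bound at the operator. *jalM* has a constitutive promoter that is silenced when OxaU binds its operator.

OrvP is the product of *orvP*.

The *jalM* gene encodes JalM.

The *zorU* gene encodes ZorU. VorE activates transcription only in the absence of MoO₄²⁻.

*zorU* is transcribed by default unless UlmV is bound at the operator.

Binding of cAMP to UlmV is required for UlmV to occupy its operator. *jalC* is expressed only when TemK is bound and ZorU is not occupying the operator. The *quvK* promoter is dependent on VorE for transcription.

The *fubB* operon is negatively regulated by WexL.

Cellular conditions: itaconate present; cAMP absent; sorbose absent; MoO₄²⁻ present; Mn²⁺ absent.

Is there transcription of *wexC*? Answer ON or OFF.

MoO₄²⁻ is present, so VorE is inactive.
Required activator VorE is absent, so *quvK* is not transcribed.
So QuvK is not produced.
Required activator QuvK is absent, so *wexE* is not transcribed.
So WexE is not produced.
cAMP is absent, so UlmV is inactive.
With no repressor bound, *zorU* is transcribed.
So ZorU is produced and active.
Mn²⁺ is absent, so TemK is inactive.
With repressor ZorU bound, *jalC* is not transcribed.
So JalC is not produced.
Itaconate is present, so GorW is inactive.
With no repressor bound, *oxaU* is transcribed.
So OxaU is produced and active.
With repressor OxaU bound, *jalM* is not transcribed.
So JalM is not produced.
Required activator JalC is absent, so *orvP* is not transcribed.
So OrvP is not produced.
Sorbose is absent, so WexL is inactive.
With no repressor bound, *fubB* is transcribed.
So FubB is produced and active.
With repressor FubB bound, *wexC* is not transcribed.

OFF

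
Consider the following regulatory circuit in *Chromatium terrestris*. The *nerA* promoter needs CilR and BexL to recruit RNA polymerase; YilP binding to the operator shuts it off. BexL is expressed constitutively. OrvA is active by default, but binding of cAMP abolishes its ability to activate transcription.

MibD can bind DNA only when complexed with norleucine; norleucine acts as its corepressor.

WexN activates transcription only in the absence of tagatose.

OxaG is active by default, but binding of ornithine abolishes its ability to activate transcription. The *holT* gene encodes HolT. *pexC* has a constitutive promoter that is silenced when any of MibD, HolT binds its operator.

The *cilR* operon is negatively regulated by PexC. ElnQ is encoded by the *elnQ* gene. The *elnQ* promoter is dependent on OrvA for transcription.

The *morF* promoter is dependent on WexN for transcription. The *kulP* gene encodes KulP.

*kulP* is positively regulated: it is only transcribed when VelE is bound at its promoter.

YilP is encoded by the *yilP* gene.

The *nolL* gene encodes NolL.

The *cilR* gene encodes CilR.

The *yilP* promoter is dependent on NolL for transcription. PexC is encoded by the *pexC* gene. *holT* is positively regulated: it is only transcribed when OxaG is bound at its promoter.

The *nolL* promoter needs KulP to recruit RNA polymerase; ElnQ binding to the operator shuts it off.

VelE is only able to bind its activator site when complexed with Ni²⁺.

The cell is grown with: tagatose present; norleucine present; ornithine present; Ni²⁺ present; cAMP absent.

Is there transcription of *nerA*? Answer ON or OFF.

ON

Norleucine is present, so MibD is active.
Ornithine is present, so OxaG is inactive.
Required activator OxaG is absent, so *holT* is not transcribed.
So HolT is not produced.
With repressor MibD bound, *pexC* is not transcribed.
So PexC is not produced.
With no repressor bound, *cilR* is transcribed.
So CilR is produced and active.
Ni²⁺ is present, so VelE is active.
No repressor is bound and VelE is active, so *kulP* is transcribed.
So KulP is produced and active.
cAMP is absent, so OrvA is active.
No repressor is bound and OrvA is active, so *elnQ* is transcribed.
So ElnQ is produced and active.
With repressor ElnQ bound, *nolL* is not transcribed.
So NolL is not produced.
Required activator NolL is absent, so *yilP* is not transcribed.
So YilP is not produced.
BexL is produced constitutively and is active.
No repressor is bound and CilR and BexL are active, so *nerA* is transcribed.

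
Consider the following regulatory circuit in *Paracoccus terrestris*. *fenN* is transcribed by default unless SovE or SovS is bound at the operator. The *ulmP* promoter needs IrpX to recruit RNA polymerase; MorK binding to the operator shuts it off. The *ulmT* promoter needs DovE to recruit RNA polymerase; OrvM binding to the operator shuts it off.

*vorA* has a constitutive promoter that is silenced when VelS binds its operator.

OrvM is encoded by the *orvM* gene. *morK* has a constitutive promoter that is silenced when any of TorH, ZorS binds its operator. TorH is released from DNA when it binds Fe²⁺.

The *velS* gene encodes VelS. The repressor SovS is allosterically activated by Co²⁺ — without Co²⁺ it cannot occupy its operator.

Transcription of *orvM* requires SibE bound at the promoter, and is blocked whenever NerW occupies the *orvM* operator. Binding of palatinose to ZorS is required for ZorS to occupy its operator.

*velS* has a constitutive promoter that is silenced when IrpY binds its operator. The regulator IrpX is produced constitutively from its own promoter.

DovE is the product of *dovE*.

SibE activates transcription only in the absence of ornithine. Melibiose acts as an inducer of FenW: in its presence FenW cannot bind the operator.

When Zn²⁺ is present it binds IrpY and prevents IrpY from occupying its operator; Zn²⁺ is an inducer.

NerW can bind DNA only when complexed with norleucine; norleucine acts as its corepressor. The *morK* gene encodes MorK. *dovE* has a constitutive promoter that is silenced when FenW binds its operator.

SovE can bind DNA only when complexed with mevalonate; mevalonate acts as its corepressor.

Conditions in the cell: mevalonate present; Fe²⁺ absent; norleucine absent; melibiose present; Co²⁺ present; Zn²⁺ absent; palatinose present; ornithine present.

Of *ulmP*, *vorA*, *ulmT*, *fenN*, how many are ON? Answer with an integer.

3

Fe²⁺ is absent, so TorH is active.
Palatinose is present, so ZorS is active.
With repressor TorH bound, *morK* is not transcribed.
So MorK is not produced.
IrpX is produced constitutively and is active.
No repressor is bound and IrpX is active, so *ulmP* is transcribed.
→ *ulmP* is ON.
Zn²⁺ is absent, so IrpY is active.
With repressor IrpY bound, *velS* is not transcribed.
So VelS is not produced.
With no repressor bound, *vorA* is transcribed.
→ *vorA* is ON.
Melibiose is present, so FenW is inactive.
With no repressor bound, *dovE* is transcribed.
So DovE is produced and active.
Ornithine is present, so SibE is inactive.
Norleucine is absent, so NerW is inactive.
Required activator SibE is absent, so *orvM* is not transcribed.
So OrvM is not produced.
No repressor is bound and DovE is active, so *ulmT* is transcribed.
→ *ulmT* is ON.
Mevalonate is present, so SovE is active.
Co²⁺ is present, so SovS is active.
With repressor SovE bound, *fenN* is not transcribed.
→ *fenN* is OFF.
3 of the 4 genes are transcribed.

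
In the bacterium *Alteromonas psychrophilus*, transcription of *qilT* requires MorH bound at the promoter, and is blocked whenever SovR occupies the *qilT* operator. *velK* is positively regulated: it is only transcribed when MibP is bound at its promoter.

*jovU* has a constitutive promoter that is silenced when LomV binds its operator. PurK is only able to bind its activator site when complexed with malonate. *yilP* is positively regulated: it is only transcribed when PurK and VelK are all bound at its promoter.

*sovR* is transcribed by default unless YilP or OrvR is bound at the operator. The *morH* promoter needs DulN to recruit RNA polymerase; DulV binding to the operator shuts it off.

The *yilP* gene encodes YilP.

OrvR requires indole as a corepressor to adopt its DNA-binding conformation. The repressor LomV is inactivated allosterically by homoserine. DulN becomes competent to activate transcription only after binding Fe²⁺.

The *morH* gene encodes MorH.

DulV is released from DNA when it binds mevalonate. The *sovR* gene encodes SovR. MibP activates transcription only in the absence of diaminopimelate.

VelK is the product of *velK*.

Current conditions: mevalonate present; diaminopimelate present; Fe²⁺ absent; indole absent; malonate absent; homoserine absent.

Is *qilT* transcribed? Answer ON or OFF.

OFF

Fe²⁺ is absent, so DulN is inactive.
Mevalonate is present, so DulV is inactive.
Required activator DulN is absent, so *morH* is not transcribed.
So MorH is not produced.
Malonate is absent, so PurK is inactive.
Diaminopimelate is present, so MibP is inactive.
Required activator MibP is absent, so *velK* is not transcribed.
So VelK is not produced.
Required activator PurK is absent, so *yilP* is not transcribed.
So YilP is not produced.
Indole is absent, so OrvR is inactive.
With no repressor bound, *sovR* is transcribed.
So SovR is produced and active.
With repressor SovR bound, *qilT* is not transcribed.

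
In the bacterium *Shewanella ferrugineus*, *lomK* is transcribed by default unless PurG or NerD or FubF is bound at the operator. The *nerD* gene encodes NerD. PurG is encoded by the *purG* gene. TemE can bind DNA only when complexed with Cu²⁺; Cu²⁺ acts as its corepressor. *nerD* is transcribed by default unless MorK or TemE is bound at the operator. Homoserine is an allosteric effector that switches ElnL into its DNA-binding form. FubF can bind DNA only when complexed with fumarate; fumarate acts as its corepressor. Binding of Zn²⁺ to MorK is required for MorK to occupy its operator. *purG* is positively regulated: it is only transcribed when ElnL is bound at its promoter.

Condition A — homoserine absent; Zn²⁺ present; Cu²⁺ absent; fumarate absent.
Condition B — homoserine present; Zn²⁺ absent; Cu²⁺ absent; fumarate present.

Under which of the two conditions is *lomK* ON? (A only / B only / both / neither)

Condition A:
Homoserine is absent, so ElnL is inactive.
Required activator ElnL is absent, so *purG* is not transcribed.
So PurG is not produced.
Zn²⁺ is present, so MorK is active.
Cu²⁺ is absent, so TemE is inactive.
With repressor MorK bound, *nerD* is not transcribed.
So NerD is not produced.
Fumarate is absent, so FubF is inactive.
With no repressor bound, *lomK* is transcribed.
→ *lomK* is ON in A.
Condition B:
Homoserine is present, so ElnL is active.
No repressor is bound and ElnL is active, so *purG* is transcribed.
So PurG is produced and active.
Zn²⁺ is absent, so MorK is inactive.
Cu²⁺ is absent, so TemE is inactive.
With no repressor bound, *nerD* is transcribed.
So NerD is produced and active.
Fumarate is present, so FubF is active.
With repressor PurG bound, *lomK* is not transcribed.
→ *lomK* is OFF in B.

A only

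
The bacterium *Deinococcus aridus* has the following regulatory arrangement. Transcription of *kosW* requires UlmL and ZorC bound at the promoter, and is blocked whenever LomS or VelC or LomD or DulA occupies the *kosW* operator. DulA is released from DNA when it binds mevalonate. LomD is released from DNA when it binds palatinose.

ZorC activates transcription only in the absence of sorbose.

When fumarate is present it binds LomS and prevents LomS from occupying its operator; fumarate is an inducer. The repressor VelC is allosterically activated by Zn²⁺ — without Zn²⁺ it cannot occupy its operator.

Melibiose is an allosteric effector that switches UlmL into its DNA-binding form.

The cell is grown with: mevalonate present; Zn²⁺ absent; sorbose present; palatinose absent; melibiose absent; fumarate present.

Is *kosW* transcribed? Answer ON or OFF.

OFF

Melibiose is absent, so UlmL is inactive.
Fumarate is present, so LomS is inactive.
Zn²⁺ is absent, so VelC is inactive.
Palatinose is absent, so LomD is active.
Mevalonate is present, so DulA is inactive.
Sorbose is present, so ZorC is inactive.
With repressor LomD bound, *kosW* is not transcribed.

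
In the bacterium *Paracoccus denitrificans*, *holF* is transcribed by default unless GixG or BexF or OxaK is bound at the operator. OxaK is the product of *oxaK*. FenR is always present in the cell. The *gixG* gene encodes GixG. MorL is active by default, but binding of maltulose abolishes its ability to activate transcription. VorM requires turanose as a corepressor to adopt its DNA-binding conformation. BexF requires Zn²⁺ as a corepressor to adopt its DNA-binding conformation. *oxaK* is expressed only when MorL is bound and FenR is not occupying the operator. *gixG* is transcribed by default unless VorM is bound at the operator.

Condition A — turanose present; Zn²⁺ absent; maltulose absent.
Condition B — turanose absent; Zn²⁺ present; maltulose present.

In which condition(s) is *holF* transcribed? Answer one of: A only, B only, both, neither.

A only

Condition A:
Turanose is present, so VorM is active.
With repressor VorM bound, *gixG* is not transcribed.
So GixG is not produced.
Zn²⁺ is absent, so BexF is inactive.
Maltulose is absent, so MorL is active.
FenR is produced constitutively and is active.
With repressor FenR bound, *oxaK* is not transcribed.
So OxaK is not produced.
With no repressor bound, *holF* is transcribed.
→ *holF* is ON in A.
Condition B:
Turanose is absent, so VorM is inactive.
With no repressor bound, *gixG* is transcribed.
So GixG is produced and active.
Zn²⁺ is present, so BexF is active.
Maltulose is present, so MorL is inactive.
FenR is produced constitutively and is active.
With repressor FenR bound, *oxaK* is not transcribed.
So OxaK is not produced.
With repressor GixG bound, *holF* is not transcribed.
→ *holF* is OFF in B.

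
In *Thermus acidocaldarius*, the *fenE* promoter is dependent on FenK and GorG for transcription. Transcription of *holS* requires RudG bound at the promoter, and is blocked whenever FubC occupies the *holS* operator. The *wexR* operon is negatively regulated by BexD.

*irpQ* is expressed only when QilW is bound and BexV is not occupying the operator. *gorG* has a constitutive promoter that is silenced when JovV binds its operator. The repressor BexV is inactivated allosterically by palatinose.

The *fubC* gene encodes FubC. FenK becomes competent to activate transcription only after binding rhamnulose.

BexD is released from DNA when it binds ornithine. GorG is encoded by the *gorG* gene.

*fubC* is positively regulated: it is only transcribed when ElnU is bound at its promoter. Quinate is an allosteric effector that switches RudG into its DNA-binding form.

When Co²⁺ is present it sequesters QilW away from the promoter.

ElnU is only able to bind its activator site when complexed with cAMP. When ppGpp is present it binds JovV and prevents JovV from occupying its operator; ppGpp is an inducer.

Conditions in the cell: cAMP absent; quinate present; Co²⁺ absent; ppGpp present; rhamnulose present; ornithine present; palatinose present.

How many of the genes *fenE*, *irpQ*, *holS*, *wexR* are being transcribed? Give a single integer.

Rhamnulose is present, so FenK is active.
ppGpp is present, so JovV is inactive.
With no repressor bound, *gorG* is transcribed.
So GorG is produced and active.
No repressor is bound and FenK and GorG are active, so *fenE* is transcribed.
→ *fenE* is ON.
Palatinose is present, so BexV is inactive.
Co²⁺ is absent, so QilW is active.
No repressor is bound and QilW is active, so *irpQ* is transcribed.
→ *irpQ* is ON.
Quinate is present, so RudG is active.
cAMP is absent, so ElnU is inactive.
Required activator ElnU is absent, so *fubC* is not transcribed.
So FubC is not produced.
No repressor is bound and RudG is active, so *holS* is transcribed.
→ *holS* is ON.
Ornithine is present, so BexD is inactive.
With no repressor bound, *wexR* is transcribed.
→ *wexR* is ON.
4 of the 4 genes are transcribed.

4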